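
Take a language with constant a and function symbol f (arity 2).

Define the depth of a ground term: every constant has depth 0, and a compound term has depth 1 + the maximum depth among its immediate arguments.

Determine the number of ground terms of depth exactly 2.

Count level by level. With function symbols f/2, the terms of depth ≤ k are the 1 constant together with each function applied to depth-≤(k−1) tuples, so N_k = 1 + N_{k-1}^2.
N_0 = 1
N_1 = 1 + 1^2 = 2
N_2 = 1 + 2^2 = 5
Terms of depth exactly 2: N_2 − N_1 = 5 − 2 = 3.

3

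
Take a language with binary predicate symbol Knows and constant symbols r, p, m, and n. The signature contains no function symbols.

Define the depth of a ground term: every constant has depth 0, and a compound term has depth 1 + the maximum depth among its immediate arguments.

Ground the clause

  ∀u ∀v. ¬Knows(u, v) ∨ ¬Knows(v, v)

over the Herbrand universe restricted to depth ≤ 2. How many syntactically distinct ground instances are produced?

Ground terms of depth ≤ 2:
  With no function symbols every ground term is a constant, so there are exactly 4 ground terms at every depth bound.
  N_0 = 4
  N_1 = 4
  N_2 = 4
  Explicitly: r, p, m, n.
So there are 4 ground terms available for substitution.
There are 2 variables to instantiate (u, v), each occurring in at least one literal, so different choices give different ground instances.
Number of ground instances = 4^2 = 16.

16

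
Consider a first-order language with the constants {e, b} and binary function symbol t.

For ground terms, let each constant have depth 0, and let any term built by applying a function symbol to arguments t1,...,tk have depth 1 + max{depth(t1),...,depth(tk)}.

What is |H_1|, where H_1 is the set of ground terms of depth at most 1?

6

Let N_k count ground terms of depth at most k. Each non-constant term of depth ≤ k is some function symbol applied to depth-≤(k−1) arguments, giving N_k = 2 + N_{k-1}^2.
N_0 = 2
N_1 = 2 + 2^2 = 6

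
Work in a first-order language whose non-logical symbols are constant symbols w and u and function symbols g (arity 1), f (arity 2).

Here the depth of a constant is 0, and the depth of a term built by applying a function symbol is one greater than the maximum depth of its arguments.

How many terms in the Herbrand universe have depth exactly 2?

66

If N_k denotes the number of depth-≤k ground terms, the 2 constants give N_0 = 2, and each function symbol of arity r contributes N_{k-1}^r new terms at level k: N_k = 2 + N_{k-1} + N_{k-1}^2.
N_0 = 2
N_1 = 2 + 2 + 2^2 = 8
N_2 = 2 + 8 + 8^2 = 74
Terms of depth exactly 2: N_2 − N_1 = 74 − 8 = 66.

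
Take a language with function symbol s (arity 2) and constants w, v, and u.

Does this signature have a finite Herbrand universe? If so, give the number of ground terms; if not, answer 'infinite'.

infinite

The signature has at least one function symbol (s, arity 2) and at least one constant (w).
Iterating s gives infinitely many distinct ground terms: w, s(w, w), s(s(w, w), s(w, w)), ...
So the Herbrand universe is infinite.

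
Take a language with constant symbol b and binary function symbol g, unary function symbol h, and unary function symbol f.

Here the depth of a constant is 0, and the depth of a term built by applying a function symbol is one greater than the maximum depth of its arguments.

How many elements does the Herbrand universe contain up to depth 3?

Write N_k for the number of ground terms of depth ≤ k. A term of depth ≤ k is either a constant or a function symbol applied to arguments of depth ≤ k−1, so N_k = 1 + N_{k-1}^2 + N_{k-1} + N_{k-1}.
N_0 = 1
N_1 = 1 + 1^2 + 1 + 1 = 4
N_2 = 1 + 4^2 + 4 + 4 = 25
N_3 = 1 + 25^2 + 25 + 25 = 676

676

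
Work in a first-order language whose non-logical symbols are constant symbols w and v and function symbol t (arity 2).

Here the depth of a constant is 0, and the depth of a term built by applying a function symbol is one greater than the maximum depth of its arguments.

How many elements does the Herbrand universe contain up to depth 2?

38

Let N_k count ground terms of depth at most k. Each non-constant term of depth ≤ k is some function symbol applied to depth-≤(k−1) arguments, giving N_k = 2 + N_{k-1}^2.
N_0 = 2
N_1 = 2 + 2^2 = 6
N_2 = 2 + 6^2 = 38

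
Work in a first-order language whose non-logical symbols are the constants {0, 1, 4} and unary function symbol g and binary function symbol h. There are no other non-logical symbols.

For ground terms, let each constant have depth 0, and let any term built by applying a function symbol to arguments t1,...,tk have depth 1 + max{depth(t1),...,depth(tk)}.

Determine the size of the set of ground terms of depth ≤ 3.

Write N_k for the number of ground terms of depth ≤ k. A term of depth ≤ k is either a constant or a function symbol applied to arguments of depth ≤ k−1, so N_k = 3 + N_{k-1} + N_{k-1}^2.
N_0 = 3
N_1 = 3 + 3 + 3^2 = 15
N_2 = 3 + 15 + 15^2 = 243
N_3 = 3 + 243 + 243^2 = 59295

59295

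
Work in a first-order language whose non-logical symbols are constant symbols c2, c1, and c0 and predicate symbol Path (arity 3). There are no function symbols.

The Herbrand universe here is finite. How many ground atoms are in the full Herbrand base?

With no function symbols, the Herbrand universe is just the 3 constants.
Ground atoms per predicate: Path: 3^3 = 27.
Herbrand base size = 27 = 27.

27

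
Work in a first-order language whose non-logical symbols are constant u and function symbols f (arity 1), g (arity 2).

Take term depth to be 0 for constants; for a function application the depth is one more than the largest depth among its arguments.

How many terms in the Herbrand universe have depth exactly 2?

Write N_k for the number of ground terms of depth ≤ k. A term of depth ≤ k is either a constant or a function symbol applied to arguments of depth ≤ k−1, so N_k = 1 + N_{k-1} + N_{k-1}^2.
N_0 = 1
N_1 = 1 + 1 + 1^2 = 3
N_2 = 1 + 3 + 3^2 = 13
Terms of depth exactly 2: N_2 − N_1 = 13 − 3 = 10.

10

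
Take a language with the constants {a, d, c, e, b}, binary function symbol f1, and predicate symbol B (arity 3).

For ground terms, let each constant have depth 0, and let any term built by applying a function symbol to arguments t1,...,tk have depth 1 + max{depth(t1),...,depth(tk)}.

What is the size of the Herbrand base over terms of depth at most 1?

First count ground terms of depth ≤ 1.
If N_k denotes the number of depth-≤k ground terms, the 5 constants give N_0 = 5, and each function symbol of arity r contributes N_{k-1}^r new terms at level k: N_k = 5 + N_{k-1}^2.
N_0 = 5
N_1 = 5 + 5^2 = 30
So |H| = 30.
Each predicate of arity r yields |H|^r ground atoms (one per choice of an r-tuple from H):
  B: 30^3 = 27000
Total ground atoms: 27000.

27000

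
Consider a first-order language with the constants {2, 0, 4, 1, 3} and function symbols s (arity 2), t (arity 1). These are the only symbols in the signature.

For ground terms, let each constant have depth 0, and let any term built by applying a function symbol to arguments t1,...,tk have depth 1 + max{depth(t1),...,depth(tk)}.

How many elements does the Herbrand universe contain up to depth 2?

Let N_k = |{terms of depth ≤ k}|. Then N_0 = 5 and N_k = 5 + N_{k-1}^2 + N_{k-1} for k ≥ 1 (one summand per function symbol, arity giving the exponent).
N_0 = 5
N_1 = 5 + 5^2 + 5 = 35
N_2 = 5 + 35^2 + 35 = 1265

1265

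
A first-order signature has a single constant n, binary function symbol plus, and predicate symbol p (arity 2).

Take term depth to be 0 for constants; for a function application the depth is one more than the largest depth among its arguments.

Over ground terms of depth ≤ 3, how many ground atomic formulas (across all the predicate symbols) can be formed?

First count ground terms of depth ≤ 3.
If N_k denotes the number of depth-≤k ground terms, the 1 constant gives N_0 = 1, and each function symbol of arity r contributes N_{k-1}^r new terms at level k: N_k = 1 + N_{k-1}^2.
N_0 = 1
N_1 = 1 + 1^2 = 2
N_2 = 1 + 2^2 = 5
N_3 = 1 + 5^2 = 26
So |H| = 26.
A ground atom is a predicate applied to a tuple of terms from H, so the count is the sum over predicates of |H|^arity:
  p: 26^2 = 676
Total ground atoms: 676.

676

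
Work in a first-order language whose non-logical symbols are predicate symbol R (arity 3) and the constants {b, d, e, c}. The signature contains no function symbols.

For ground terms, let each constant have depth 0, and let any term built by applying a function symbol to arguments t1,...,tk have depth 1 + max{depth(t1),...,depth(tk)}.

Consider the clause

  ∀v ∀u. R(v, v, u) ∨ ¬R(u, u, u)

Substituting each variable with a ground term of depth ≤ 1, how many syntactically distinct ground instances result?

16

Ground terms of depth ≤ 1:
  With no function symbols every ground term is a constant, so there are exactly 4 ground terms at every depth bound.
  N_0 = 4
  N_1 = 4
  Explicitly: b, d, e, c.
So there are 4 ground terms available for substitution.
Each of v, u ranges independently over the available ground terms, and distinct assignments produce distinct instances.
Number of ground instances = 4^2 = 16.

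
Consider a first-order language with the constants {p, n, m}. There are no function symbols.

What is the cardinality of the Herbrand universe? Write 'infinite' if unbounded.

There are no function symbols, so every ground term is one of the 3 constants.
The Herbrand universe is {p, n, m}, which is finite with 3 elements.

3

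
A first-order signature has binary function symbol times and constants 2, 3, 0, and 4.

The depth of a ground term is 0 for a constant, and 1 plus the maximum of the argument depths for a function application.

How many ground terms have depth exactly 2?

If N_k denotes the number of depth-≤k ground terms, the 4 constants give N_0 = 4, and each function symbol of arity r contributes N_{k-1}^r new terms at level k: N_k = 4 + N_{k-1}^2.
N_0 = 4
N_1 = 4 + 4^2 = 20
N_2 = 4 + 20^2 = 404
Terms of depth exactly 2: N_2 − N_1 = 404 − 20 = 384.

384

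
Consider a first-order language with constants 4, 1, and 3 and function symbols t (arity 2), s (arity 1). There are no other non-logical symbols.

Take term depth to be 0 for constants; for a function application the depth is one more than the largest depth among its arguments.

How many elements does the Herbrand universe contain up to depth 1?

If N_k denotes the number of depth-≤k ground terms, the 3 constants give N_0 = 3, and each function symbol of arity r contributes N_{k-1}^r new terms at level k: N_k = 3 + N_{k-1}^2 + N_{k-1}.
N_0 = 3
N_1 = 3 + 3^2 + 3 = 15

15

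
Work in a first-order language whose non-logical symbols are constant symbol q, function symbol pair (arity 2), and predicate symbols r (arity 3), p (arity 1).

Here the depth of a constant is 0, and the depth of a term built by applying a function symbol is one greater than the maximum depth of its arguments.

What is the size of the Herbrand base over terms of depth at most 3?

17602

First count ground terms of depth ≤ 3.
Write N_k for the number of ground terms of depth ≤ k. A term of depth ≤ k is either a constant or a function symbol applied to arguments of depth ≤ k−1, so N_k = 1 + N_{k-1}^2.
N_0 = 1
N_1 = 1 + 1^2 = 2
N_2 = 1 + 2^2 = 5
N_3 = 1 + 5^2 = 26
So |H| = 26.
Each predicate of arity r yields |H|^r ground atoms (one per choice of an r-tuple from H):
  r: 26^3 = 17576;  p: 26
Total ground atoms: 17576 + 26 = 17602.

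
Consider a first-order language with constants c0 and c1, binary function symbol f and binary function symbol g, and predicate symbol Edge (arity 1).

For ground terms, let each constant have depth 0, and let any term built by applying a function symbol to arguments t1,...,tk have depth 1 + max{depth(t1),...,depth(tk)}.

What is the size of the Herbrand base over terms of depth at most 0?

First count ground terms of depth ≤ 0.
Write N_k for the number of ground terms of depth ≤ k. A term of depth ≤ k is either a constant or a function symbol applied to arguments of depth ≤ k−1, so N_k = 2 + N_{k-1}^2 + N_{k-1}^2.
N_0 = 2
So |H| = 2.
For each predicate symbol, the number of ground atoms is |H| raised to its arity; summing:
  Edge: 2
Total ground atoms: 2.

2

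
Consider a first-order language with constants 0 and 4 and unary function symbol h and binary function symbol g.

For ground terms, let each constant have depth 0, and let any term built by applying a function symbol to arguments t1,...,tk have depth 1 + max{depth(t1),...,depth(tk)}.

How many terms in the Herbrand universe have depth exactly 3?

Count level by level. With function symbols h/1, g/2, the terms of depth ≤ k are the 2 constants together with each function applied to depth-≤(k−1) tuples, so N_k = 2 + N_{k-1} + N_{k-1}^2.
N_0 = 2
N_1 = 2 + 2 + 2^2 = 8
N_2 = 2 + 8 + 8^2 = 74
N_3 = 2 + 74 + 74^2 = 5552
Terms of depth exactly 3: N_3 − N_2 = 5552 − 74 = 5478.

5478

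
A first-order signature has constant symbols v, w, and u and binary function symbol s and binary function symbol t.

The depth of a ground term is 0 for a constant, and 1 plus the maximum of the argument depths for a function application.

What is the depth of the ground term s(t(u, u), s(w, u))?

2

depth(t(u, u)) = 1 + max(0, 0) = 1
depth(s(w, u)) = 1 + max(0, 0) = 1
depth(s(t(u, u), s(w, u))) = 1 + max(1, 1) = 2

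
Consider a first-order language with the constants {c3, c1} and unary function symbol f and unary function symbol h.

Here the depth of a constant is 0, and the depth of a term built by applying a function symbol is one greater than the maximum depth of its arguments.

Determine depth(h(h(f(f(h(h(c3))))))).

depth(h(c3)) = 1 + depth(c3) = 1 + 0 = 1
depth(h(h(c3))) = 1 + depth(h(c3)) = 1 + 1 = 2
depth(f(h(h(c3)))) = 1 + depth(h(h(c3))) = 1 + 2 = 3
depth(f(f(h(h(c3))))) = 1 + depth(f(h(h(c3)))) = 1 + 3 = 4
depth(h(f(f(h(h(c3)))))) = 1 + depth(f(f(h(h(c3))))) = 1 + 4 = 5
depth(h(h(f(f(h(h(c3))))))) = 1 + depth(h(f(f(h(h(c3)))))) = 1 + 5 = 6

6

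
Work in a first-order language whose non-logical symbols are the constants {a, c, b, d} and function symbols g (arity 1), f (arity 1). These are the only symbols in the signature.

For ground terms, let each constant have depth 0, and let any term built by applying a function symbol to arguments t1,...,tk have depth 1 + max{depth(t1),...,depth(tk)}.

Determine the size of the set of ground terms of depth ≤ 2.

Let N_k = |{terms of depth ≤ k}|. Then N_0 = 4 and N_k = 4 + N_{k-1} + N_{k-1} for k ≥ 1 (one summand per function symbol, arity giving the exponent).
N_0 = 4
N_1 = 4 + 4 + 4 = 12
N_2 = 4 + 12 + 12 = 28

28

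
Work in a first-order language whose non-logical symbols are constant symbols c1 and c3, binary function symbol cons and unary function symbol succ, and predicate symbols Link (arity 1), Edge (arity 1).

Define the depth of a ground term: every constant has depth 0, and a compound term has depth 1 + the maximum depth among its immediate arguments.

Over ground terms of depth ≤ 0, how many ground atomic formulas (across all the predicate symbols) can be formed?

First count ground terms of depth ≤ 0.
Count level by level. With function symbols cons/2, succ/1, the terms of depth ≤ k are the 2 constants together with each function applied to depth-≤(k−1) tuples, so N_k = 2 + N_{k-1}^2 + N_{k-1}.
N_0 = 2
So |H| = 2.
For each predicate symbol, the number of ground atoms is |H| raised to its arity; summing:
  Link: 2;  Edge: 2
Total ground atoms: 2 + 2 = 4.

4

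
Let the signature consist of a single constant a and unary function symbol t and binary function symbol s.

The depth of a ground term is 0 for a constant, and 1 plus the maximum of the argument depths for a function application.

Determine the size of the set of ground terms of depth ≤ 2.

If N_k denotes the number of depth-≤k ground terms, the 1 constant gives N_0 = 1, and each function symbol of arity r contributes N_{k-1}^r new terms at level k: N_k = 1 + N_{k-1} + N_{k-1}^2.
N_0 = 1
N_1 = 1 + 1 + 1^2 = 3
N_2 = 1 + 3 + 3^2 = 13

13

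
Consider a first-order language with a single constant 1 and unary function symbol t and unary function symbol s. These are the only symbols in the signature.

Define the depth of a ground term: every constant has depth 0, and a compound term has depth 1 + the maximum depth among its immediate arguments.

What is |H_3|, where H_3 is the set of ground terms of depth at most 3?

15

Let N_k count ground terms of depth at most k. Each non-constant term of depth ≤ k is some function symbol applied to depth-≤(k−1) arguments, giving N_k = 1 + N_{k-1} + N_{k-1}.
N_0 = 1
N_1 = 1 + 1 + 1 = 3
N_2 = 1 + 3 + 3 = 7
N_3 = 1 + 7 + 7 = 15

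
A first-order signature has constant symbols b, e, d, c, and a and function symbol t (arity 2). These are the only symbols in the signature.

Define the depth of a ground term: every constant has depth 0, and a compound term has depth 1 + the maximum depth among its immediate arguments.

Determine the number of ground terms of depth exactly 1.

25

Write N_k for the number of ground terms of depth ≤ k. A term of depth ≤ k is either a constant or a function symbol applied to arguments of depth ≤ k−1, so N_k = 5 + N_{k-1}^2.
N_0 = 5
N_1 = 5 + 5^2 = 30
Terms of depth exactly 1: N_1 − N_0 = 30 − 5 = 25.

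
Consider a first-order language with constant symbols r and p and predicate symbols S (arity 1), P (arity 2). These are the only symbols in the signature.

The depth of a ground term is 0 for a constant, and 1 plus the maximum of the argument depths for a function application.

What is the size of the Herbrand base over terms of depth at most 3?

6

First count ground terms of depth ≤ 3.
With no function symbols every ground term is a constant, so there are exactly 2 ground terms at every depth bound.
N_0 = 2
N_1 = 2
N_2 = 2
N_3 = 2
So |H| = 2.
Ground atoms are formed by filling each argument slot of a predicate with a term from H, so an r-ary predicate gives |H|^r atoms:
  S: 2;  P: 2^2 = 4
Total ground atoms: 2 + 4 = 6.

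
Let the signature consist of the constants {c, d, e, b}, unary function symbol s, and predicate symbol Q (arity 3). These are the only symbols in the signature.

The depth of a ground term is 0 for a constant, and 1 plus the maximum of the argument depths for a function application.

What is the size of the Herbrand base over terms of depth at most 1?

512

First count ground terms of depth ≤ 1.
If N_k denotes the number of depth-≤k ground terms, the 4 constants give N_0 = 4, and each function symbol of arity r contributes N_{k-1}^r new terms at level k: N_k = 4 + N_{k-1}.
N_0 = 4
N_1 = 4 + 4 = 8
Explicitly: c, d, e, b, s(c), s(d), s(e), s(b).
So |H| = 8.
Each predicate of arity r yields |H|^r ground atoms (one per choice of an r-tuple from H):
  Q: 8^3 = 512
Total ground atoms: 512.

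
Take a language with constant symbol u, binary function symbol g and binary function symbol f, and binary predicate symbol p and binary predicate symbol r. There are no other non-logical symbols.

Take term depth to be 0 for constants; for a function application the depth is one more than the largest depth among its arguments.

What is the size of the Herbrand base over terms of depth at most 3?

First count ground terms of depth ≤ 3.
If N_k denotes the number of depth-≤k ground terms, the 1 constant gives N_0 = 1, and each function symbol of arity r contributes N_{k-1}^r new terms at level k: N_k = 1 + N_{k-1}^2 + N_{k-1}^2.
N_0 = 1
N_1 = 1 + 1^2 + 1^2 = 3
N_2 = 1 + 3^2 + 3^2 = 19
N_3 = 1 + 19^2 + 19^2 = 723
So |H| = 723.
A ground atom is a predicate applied to a tuple of terms from H, so the count is the sum over predicates of |H|^arity:
  p: 723^2 = 522729;  r: 723^2 = 522729
Total ground atoms: 522729 + 522729 = 1045458.

1045458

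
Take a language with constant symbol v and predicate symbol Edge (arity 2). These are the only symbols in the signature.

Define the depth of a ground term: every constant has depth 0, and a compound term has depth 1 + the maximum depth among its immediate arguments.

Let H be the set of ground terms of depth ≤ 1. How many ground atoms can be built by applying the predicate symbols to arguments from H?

1

First count ground terms of depth ≤ 1.
With no function symbols every ground term is a constant, so there is exactly 1 ground term at every depth bound.
N_0 = 1
N_1 = 1
So |H| = 1.
For each predicate symbol, the number of ground atoms is |H| raised to its arity; summing:
  Edge: 1^2 = 1
Total ground atoms: 1.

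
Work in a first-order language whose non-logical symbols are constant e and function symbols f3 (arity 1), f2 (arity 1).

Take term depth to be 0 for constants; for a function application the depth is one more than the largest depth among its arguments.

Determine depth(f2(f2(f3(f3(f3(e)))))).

5

depth(f3(e)) = 1 + depth(e) = 1 + 0 = 1
depth(f3(f3(e))) = 1 + depth(f3(e)) = 1 + 1 = 2
depth(f3(f3(f3(e)))) = 1 + depth(f3(f3(e))) = 1 + 2 = 3
depth(f2(f3(f3(f3(e))))) = 1 + depth(f3(f3(f3(e)))) = 1 + 3 = 4
depth(f2(f2(f3(f3(f3(e)))))) = 1 + depth(f2(f3(f3(f3(e))))) = 1 + 4 = 5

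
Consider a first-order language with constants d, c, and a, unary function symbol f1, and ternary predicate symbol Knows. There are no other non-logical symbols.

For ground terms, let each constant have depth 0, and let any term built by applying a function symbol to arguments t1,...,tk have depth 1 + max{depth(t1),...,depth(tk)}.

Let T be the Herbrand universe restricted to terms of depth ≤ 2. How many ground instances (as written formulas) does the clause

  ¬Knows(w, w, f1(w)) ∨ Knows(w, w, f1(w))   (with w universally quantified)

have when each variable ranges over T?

Ground terms of depth ≤ 2:
  If N_k denotes the number of depth-≤k ground terms, the 3 constants give N_0 = 3, and each function symbol of arity r contributes N_{k-1}^r new terms at level k: N_k = 3 + N_{k-1}.
  N_0 = 3
  N_1 = 3 + 3 = 6
  N_2 = 3 + 6 = 9
  Explicitly: d, c, a, f1(d), f1(c), f1(a), f1(f1(d)), f1(f1(c)), f1(f1(a)).
So there are 9 ground terms available for substitution.
There is 1 variable to instantiate (w),  occurring in at least one literal, so different choices give different ground instances.
Number of ground instances = 9.

9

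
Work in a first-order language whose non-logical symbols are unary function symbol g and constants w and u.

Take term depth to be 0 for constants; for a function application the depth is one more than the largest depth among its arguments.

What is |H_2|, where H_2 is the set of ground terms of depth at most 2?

Let N_k = |{terms of depth ≤ k}|. Then N_0 = 2 and N_k = 2 + N_{k-1} for k ≥ 1 (one summand per function symbol, arity giving the exponent).
N_0 = 2
N_1 = 2 + 2 = 4
N_2 = 2 + 4 = 6

6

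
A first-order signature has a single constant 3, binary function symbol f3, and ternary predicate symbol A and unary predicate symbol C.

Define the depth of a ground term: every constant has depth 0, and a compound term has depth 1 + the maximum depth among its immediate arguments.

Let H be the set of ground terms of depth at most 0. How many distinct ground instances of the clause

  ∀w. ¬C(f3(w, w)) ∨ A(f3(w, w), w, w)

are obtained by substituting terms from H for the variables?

1

Ground terms of depth ≤ 0:
  Write N_k for the number of ground terms of depth ≤ k. A term of depth ≤ k is either a constant or a function symbol applied to arguments of depth ≤ k−1, so N_k = 1 + N_{k-1}^2.
  N_0 = 1
So there is exactly 1 ground term available for substitution.
The variable w ranges independently over the available ground terms, and distinct assignments produce distinct instances.
Number of ground instances = 1.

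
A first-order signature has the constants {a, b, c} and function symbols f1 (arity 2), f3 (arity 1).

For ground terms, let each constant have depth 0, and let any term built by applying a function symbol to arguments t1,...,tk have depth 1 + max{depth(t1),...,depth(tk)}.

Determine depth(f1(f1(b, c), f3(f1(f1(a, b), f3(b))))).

depth(f1(b, c)) = 1 + max(0, 0) = 1
depth(f1(a, b)) = 1 + max(0, 0) = 1
depth(f3(b)) = 1 + depth(b) = 1 + 0 = 1
depth(f1(f1(a, b), f3(b))) = 1 + max(1, 1) = 2
depth(f3(f1(f1(a, b), f3(b)))) = 1 + depth(f1(f1(a, b), f3(b))) = 1 + 2 = 3
depth(f1(f1(b, c), f3(f1(f1(a, b), f3(b))))) = 1 + max(1, 3) = 4

4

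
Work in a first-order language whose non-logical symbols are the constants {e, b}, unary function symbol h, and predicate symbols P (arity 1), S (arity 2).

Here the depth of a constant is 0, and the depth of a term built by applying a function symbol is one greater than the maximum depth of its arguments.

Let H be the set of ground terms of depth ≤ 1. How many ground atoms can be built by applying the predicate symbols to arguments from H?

20

First count ground terms of depth ≤ 1.
Write N_k for the number of ground terms of depth ≤ k. A term of depth ≤ k is either a constant or a function symbol applied to arguments of depth ≤ k−1, so N_k = 2 + N_{k-1}.
N_0 = 2
N_1 = 2 + 2 = 4
Explicitly: e, b, h(e), h(b).
So |H| = 4.
Each predicate of arity r yields |H|^r ground atoms (one per choice of an r-tuple from H):
  P: 4;  S: 4^2 = 16
Total ground atoms: 4 + 16 = 20.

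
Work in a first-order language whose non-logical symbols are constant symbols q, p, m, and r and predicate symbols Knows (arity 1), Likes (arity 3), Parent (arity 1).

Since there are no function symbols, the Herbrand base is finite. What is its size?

72

With no function symbols, the Herbrand universe is just the 4 constants.
Ground atoms per predicate: Knows: 4, Likes: 4^3 = 64, Parent: 4.
Herbrand base size = 4 + 64 + 4 = 72.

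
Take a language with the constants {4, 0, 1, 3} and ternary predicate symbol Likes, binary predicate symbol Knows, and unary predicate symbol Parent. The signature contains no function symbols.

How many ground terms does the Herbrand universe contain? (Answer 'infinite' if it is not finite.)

4

There are no function symbols, so every ground term is one of the 4 constants.
The Herbrand universe is {4, 0, 1, 3}, which is finite with 4 elements.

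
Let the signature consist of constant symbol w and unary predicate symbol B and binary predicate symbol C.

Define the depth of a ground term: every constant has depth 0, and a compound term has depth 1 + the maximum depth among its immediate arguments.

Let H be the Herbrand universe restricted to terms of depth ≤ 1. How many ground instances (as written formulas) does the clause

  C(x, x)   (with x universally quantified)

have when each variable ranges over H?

Ground terms of depth ≤ 1:
  With no function symbols every ground term is a constant, so there is exactly 1 ground term at every depth bound.
  N_0 = 1
  N_1 = 1
So there is exactly 1 ground term available for substitution.
The variable x ranges independently over the available ground terms, and distinct assignments produce distinct instances.
Number of ground instances = 1.

1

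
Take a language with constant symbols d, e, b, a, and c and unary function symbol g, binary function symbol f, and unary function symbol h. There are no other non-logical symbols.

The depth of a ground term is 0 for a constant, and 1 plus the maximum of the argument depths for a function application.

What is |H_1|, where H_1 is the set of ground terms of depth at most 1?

Write N_k for the number of ground terms of depth ≤ k. A term of depth ≤ k is either a constant or a function symbol applied to arguments of depth ≤ k−1, so N_k = 5 + N_{k-1} + N_{k-1}^2 + N_{k-1}.
N_0 = 5
N_1 = 5 + 5 + 5^2 + 5 = 40

40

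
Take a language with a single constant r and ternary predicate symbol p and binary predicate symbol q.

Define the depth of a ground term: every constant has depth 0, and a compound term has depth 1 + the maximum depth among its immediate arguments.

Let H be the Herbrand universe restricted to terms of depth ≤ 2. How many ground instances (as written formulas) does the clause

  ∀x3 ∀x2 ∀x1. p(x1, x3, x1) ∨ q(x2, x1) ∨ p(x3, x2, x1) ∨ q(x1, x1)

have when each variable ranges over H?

Ground terms of depth ≤ 2:
  With no function symbols every ground term is a constant, so there is exactly 1 ground term at every depth bound.
  N_0 = 1
  N_1 = 1
  N_2 = 1
So there is exactly 1 ground term available for substitution.
There are 3 variables to instantiate (x3, x2, x1), each occurring in at least one literal, so different choices give different ground instances.
Number of ground instances = 1^3 = 1.

1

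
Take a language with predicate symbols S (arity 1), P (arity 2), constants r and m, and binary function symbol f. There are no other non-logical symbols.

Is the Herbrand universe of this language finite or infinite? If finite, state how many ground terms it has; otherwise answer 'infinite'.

infinite

The signature has at least one function symbol (f, arity 2) and at least one constant (r).
Iterating f gives infinitely many distinct ground terms: r, f(r, r), f(f(r, r), f(r, r)), ...
So the Herbrand universe is infinite.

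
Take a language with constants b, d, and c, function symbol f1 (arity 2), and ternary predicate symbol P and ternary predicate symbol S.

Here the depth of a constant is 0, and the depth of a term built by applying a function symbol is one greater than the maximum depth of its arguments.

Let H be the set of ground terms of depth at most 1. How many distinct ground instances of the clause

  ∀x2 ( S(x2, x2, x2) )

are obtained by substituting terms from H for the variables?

12

Ground terms of depth ≤ 1:
  Let N_k = |{terms of depth ≤ k}|. Then N_0 = 3 and N_k = 3 + N_{k-1}^2 for k ≥ 1 (one summand per function symbol, arity giving the exponent).
  N_0 = 3
  N_1 = 3 + 3^2 = 12
  Explicitly: b, d, c, f1(b, b), f1(b, d), f1(b, c), f1(d, b), f1(d, d), f1(d, c), f1(c, b), f1(c, d), f1(c, c).
So there are 12 ground terms available for substitution.
The clause has 1 distinct variable (x2), which appears in the body. In the free term algebra distinct substitutions yield syntactically distinct ground instances.
Number of ground instances = 12.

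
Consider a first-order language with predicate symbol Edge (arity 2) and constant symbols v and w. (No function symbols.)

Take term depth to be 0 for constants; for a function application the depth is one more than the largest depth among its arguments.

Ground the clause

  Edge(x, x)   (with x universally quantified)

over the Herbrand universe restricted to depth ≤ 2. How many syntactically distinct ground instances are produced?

Ground terms of depth ≤ 2:
  With no function symbols every ground term is a constant, so there are exactly 2 ground terms at every depth bound.
  N_0 = 2
  N_1 = 2
  N_2 = 2
So there are 2 ground terms available for substitution.
The clause has 1 distinct variable (x), which appears in the body. In the free term algebra distinct substitutions yield syntactically distinct ground instances.
Number of ground instances = 2.

2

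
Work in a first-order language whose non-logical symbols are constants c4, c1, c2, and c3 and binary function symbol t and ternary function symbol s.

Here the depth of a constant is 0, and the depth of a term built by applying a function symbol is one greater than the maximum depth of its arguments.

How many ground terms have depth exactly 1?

80

Write N_k for the number of ground terms of depth ≤ k. A term of depth ≤ k is either a constant or a function symbol applied to arguments of depth ≤ k−1, so N_k = 4 + N_{k-1}^2 + N_{k-1}^3.
N_0 = 4
N_1 = 4 + 4^2 + 4^3 = 84
Terms of depth exactly 1: N_1 − N_0 = 84 − 4 = 80.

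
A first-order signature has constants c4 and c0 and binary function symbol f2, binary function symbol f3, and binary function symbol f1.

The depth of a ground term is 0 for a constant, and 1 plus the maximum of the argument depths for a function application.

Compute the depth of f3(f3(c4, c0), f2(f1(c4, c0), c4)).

3

depth(f3(c4, c0)) = 1 + max(0, 0) = 1
depth(f1(c4, c0)) = 1 + max(0, 0) = 1
depth(f2(f1(c4, c0), c4)) = 1 + max(1, 0) = 2
depth(f3(f3(c4, c0), f2(f1(c4, c0), c4))) = 1 + max(1, 2) = 3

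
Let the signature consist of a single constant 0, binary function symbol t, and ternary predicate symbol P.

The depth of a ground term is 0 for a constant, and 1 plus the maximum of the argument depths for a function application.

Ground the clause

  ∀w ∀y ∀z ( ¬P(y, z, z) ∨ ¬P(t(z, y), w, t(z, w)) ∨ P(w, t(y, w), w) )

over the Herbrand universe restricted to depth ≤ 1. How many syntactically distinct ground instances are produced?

8

Ground terms of depth ≤ 1:
  Write N_k for the number of ground terms of depth ≤ k. A term of depth ≤ k is either a constant or a function symbol applied to arguments of depth ≤ k−1, so N_k = 1 + N_{k-1}^2.
  N_0 = 1
  N_1 = 1 + 1^2 = 2
  Explicitly: 0, t(0, 0).
So there are 2 ground terms available for substitution.
There are 3 variables to instantiate (w, y, z), each occurring in at least one literal, so different choices give different ground instances.
Number of ground instances = 2^3 = 8.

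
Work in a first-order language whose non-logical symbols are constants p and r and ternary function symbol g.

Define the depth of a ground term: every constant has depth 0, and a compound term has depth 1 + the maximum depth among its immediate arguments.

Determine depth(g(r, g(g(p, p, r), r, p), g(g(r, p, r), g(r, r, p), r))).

3

depth(g(p, p, r)) = 1 + max(0, 0, 0) = 1
depth(g(g(p, p, r), r, p)) = 1 + max(1, 0, 0) = 2
depth(g(r, p, r)) = 1 + max(0, 0, 0) = 1
depth(g(r, r, p)) = 1 + max(0, 0, 0) = 1
depth(g(g(r, p, r), g(r, r, p), r)) = 1 + max(1, 1, 0) = 2
depth(g(r, g(g(p, p, r), r, p), g(g(r, p, r), g(r, r, p), r))) = 1 + max(0, 2, 2) = 3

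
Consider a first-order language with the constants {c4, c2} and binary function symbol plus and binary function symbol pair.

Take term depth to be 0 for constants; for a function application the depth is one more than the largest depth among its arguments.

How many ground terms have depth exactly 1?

If N_k denotes the number of depth-≤k ground terms, the 2 constants give N_0 = 2, and each function symbol of arity r contributes N_{k-1}^r new terms at level k: N_k = 2 + N_{k-1}^2 + N_{k-1}^2.
N_0 = 2
N_1 = 2 + 2^2 + 2^2 = 10
Terms of depth exactly 1: N_1 − N_0 = 10 − 2 = 8.

8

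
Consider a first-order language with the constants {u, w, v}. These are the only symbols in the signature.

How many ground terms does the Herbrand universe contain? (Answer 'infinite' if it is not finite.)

3

There are no function symbols, so every ground term is one of the 3 constants.
The Herbrand universe is {u, w, v}, which is finite with 3 elements.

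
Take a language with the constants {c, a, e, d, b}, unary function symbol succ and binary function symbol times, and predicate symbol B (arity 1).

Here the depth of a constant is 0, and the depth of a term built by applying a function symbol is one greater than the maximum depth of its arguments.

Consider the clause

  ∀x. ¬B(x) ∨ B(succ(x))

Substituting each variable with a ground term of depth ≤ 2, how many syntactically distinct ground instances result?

Ground terms of depth ≤ 2:
  Let N_k count ground terms of depth at most k. Each non-constant term of depth ≤ k is some function symbol applied to depth-≤(k−1) arguments, giving N_k = 5 + N_{k-1} + N_{k-1}^2.
  N_0 = 5
  N_1 = 5 + 5 + 5^2 = 35
  N_2 = 5 + 35 + 35^2 = 1265
So there are 1265 ground terms available for substitution.
The variable x ranges independently over the available ground terms, and distinct assignments produce distinct instances.
Number of ground instances = 1265.

1265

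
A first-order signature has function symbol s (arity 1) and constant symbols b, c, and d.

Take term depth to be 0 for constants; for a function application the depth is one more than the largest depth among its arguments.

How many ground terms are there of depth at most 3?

Count level by level. With function symbols s/1, the terms of depth ≤ k are the 3 constants together with each function applied to depth-≤(k−1) tuples, so N_k = 3 + N_{k-1}.
N_0 = 3
N_1 = 3 + 3 = 6
N_2 = 3 + 6 = 9
N_3 = 3 + 9 = 12

12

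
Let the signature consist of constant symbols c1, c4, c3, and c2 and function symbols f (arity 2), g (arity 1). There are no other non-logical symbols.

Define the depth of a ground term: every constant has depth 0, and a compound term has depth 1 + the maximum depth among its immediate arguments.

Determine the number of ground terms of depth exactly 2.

Count level by level. With function symbols f/2, g/1, the terms of depth ≤ k are the 4 constants together with each function applied to depth-≤(k−1) tuples, so N_k = 4 + N_{k-1}^2 + N_{k-1}.
N_0 = 4
N_1 = 4 + 4^2 + 4 = 24
N_2 = 4 + 24^2 + 24 = 604
Terms of depth exactly 2: N_2 − N_1 = 604 − 24 = 580.

580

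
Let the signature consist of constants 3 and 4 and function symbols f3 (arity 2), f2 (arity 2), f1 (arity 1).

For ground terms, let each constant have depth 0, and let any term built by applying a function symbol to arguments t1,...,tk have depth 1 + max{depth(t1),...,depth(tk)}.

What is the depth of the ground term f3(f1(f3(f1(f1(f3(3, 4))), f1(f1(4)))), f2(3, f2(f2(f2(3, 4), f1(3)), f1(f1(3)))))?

6

depth(f3(3, 4)) = 1 + max(0, 0) = 1
depth(f1(f3(3, 4))) = 1 + depth(f3(3, 4)) = 1 + 1 = 2
depth(f1(f1(f3(3, 4)))) = 1 + depth(f1(f3(3, 4))) = 1 + 2 = 3
depth(f1(4)) = 1 + depth(4) = 1 + 0 = 1
depth(f1(f1(4))) = 1 + depth(f1(4)) = 1 + 1 = 2
depth(f3(f1(f1(f3(3, 4))), f1(f1(4)))) = 1 + max(3, 2) = 4
depth(f1(f3(f1(f1(f3(3, 4))), f1(f1(4))))) = 1 + depth(f3(f1(f1(f3(3, 4))), f1(f1(4)))) = 1 + 4 = 5
depth(f2(3, 4)) = 1 + max(0, 0) = 1
depth(f1(3)) = 1 + depth(3) = 1 + 0 = 1
depth(f2(f2(3, 4), f1(3))) = 1 + max(1, 1) = 2
depth(f1(f1(3))) = 1 + depth(f1(3)) = 1 + 1 = 2
depth(f2(f2(f2(3, 4), f1(3)), f1(f1(3)))) = 1 + max(2, 2) = 3
depth(f2(3, f2(f2(f2(3, 4), f1(3)), f1(f1(3))))) = 1 + max(0, 3) = 4
depth(f3(f1(f3(f1(f1(f3(3, 4))), f1(f1(4)))), f2(3, f2(f2(f2(3, 4), f1(3)), f1(f1(3)))))) = 1 + max(5, 4) = 6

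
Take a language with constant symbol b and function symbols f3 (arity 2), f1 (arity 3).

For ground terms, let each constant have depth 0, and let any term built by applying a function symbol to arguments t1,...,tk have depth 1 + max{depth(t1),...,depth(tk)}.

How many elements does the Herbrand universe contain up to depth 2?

37

Write N_k for the number of ground terms of depth ≤ k. A term of depth ≤ k is either a constant or a function symbol applied to arguments of depth ≤ k−1, so N_k = 1 + N_{k-1}^2 + N_{k-1}^3.
N_0 = 1
N_1 = 1 + 1^2 + 1^3 = 3
N_2 = 1 + 3^2 + 3^3 = 37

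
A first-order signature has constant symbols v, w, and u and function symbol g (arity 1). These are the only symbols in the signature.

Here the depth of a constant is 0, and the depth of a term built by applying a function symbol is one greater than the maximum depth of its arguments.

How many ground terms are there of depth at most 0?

Let N_k count ground terms of depth at most k. Each non-constant term of depth ≤ k is some function symbol applied to depth-≤(k−1) arguments, giving N_k = 3 + N_{k-1}.
N_0 = 3

3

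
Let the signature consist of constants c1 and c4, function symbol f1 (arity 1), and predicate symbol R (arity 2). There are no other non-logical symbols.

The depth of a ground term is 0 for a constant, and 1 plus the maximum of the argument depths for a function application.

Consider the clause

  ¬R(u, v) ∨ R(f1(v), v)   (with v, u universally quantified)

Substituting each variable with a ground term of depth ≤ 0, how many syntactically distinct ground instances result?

Ground terms of depth ≤ 0:
  Write N_k for the number of ground terms of depth ≤ k. A term of depth ≤ k is either a constant or a function symbol applied to arguments of depth ≤ k−1, so N_k = 2 + N_{k-1}.
  N_0 = 2
  Explicitly: c1, c4.
So there are 2 ground terms available for substitution.
Each of v, u ranges independently over the available ground terms, and distinct assignments produce distinct instances.
Number of ground instances = 2^2 = 4.

4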